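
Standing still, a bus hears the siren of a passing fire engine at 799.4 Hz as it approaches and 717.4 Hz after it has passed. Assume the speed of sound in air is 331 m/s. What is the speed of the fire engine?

f₁/f₂ = (v + v_s)/(v − v_s), so v_s = v · (f₁ − f₂)/(f₁ + f₂).
v_s = 331 × (799.4 − 717.4)/(799.4 + 717.4) = 331 × 82.0/1516.8 ≈ 17.9 m/s.

17.9 m/s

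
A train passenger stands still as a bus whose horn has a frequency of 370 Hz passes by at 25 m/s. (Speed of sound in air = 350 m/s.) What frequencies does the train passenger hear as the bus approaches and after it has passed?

Approaching: f₁ = f · v/(v − v_s) = 370 × 350/325 ≈ 398 Hz.
Receding: f₂ = f · v/(v + v_s) = 370 × 350/375 ≈ 345 Hz.

398 Hz approaching; 345 Hz receding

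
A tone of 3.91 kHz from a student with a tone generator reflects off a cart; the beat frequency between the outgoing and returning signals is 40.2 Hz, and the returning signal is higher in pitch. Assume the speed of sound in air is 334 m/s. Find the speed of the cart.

Double Doppler shift off a moving reflector: f₂ = f₀ · (v + u)/(v − u) (u > 0 toward emitter).
Returning signal is higher, so f₂ = f₀ + Δf = 3910 + 40.2 = 3950.2 Hz.
Rearranging, u = v · (f₂ − f₀)/(f₂ + f₀) = 334 × 40.2/7860.2 ≈ 1.71 m/s.
So the cart is moving at 1.71 m/s toward the emitter.

1.71 m/s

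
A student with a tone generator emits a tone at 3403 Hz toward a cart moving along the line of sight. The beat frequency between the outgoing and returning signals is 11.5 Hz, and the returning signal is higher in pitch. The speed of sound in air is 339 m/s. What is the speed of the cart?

0.57 m/s

Double Doppler shift off a moving reflector: f₂ = f₀ · (v + u)/(v − u) (u > 0 toward emitter).
Returning signal is higher, so f₂ = f₀ + Δf = 3403 + 11.5 = 3414.5 Hz.
Rearranging, u = v · (f₂ − f₀)/(f₂ + f₀) = 339 × 11.5/6817.5 ≈ 0.57 m/s.
So the cart is moving at 0.57 m/s toward the emitter.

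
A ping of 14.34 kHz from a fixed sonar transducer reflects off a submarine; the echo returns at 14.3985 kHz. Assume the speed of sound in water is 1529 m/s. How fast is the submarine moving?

Double Doppler shift off a moving reflector: f₂ = f₀ · (v + u)/(v − u) (u > 0 toward emitter).
Rearranging, u = v · (f₂ − f₀)/(f₂ + f₀) = 1529 × 0.0585/28.7385 ≈ 3.1 m/s.
So the submarine is moving at 3.1 m/s toward the emitter.

3.1 m/s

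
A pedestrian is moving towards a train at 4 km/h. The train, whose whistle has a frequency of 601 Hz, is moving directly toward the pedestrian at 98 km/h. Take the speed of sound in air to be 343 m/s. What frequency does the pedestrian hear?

655 Hz

98 km/h = 27.22 m/s; 4 km/h = 1.111 m/s.
With source approaching and observer approaching, f' = f · (v + v_o)/(v − v_s).
f' = 601 × (343 + 1.111)/(343 − 27.22) = 601 × 344.11/315.78 ≈ 655 Hz.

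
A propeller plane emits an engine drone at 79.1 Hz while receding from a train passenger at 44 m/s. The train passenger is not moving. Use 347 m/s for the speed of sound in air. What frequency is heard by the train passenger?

70 Hz

Moving source, stationary observer: f' = f · v/(v + v_s) since the source is receding.
f' = 79.1 × 347/(347 + 44) = 79.1 × 347/391 ≈ 70 Hz.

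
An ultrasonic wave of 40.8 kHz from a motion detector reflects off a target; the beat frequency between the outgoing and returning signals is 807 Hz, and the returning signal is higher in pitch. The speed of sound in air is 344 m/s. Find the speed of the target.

3.4 m/s

Double Doppler shift off a moving reflector: f₂ = f₀ · (v + u)/(v − u) (u > 0 toward emitter).
Returning signal is higher, so f₂ = f₀ + Δf = 40800 + 807 = 41607 Hz.
Rearranging, u = v · (f₂ − f₀)/(f₂ + f₀) = 344 × 807/82407 ≈ 3.4 m/s.
So the target is moving at 3.4 m/s toward the emitter.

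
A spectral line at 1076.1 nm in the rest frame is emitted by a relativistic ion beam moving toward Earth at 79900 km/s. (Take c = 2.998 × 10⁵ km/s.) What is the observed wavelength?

β = v/c = 79900/299800 = 0.2665.
Relativistic Doppler for wavelength: λ' = λ₀ · √((1 − β)/(1 + β)).
λ' = 1076.1 × √(0.7335/1.2665) = 1076.1 × 0.76101 ≈ 818.9 nm.

818.9 nm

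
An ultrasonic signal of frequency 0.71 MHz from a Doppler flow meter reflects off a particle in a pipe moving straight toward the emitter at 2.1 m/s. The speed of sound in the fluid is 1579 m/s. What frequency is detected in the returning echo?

At the particle in a pipe (a moving observer), f₁ = f₀ · (v + u)/v = 0.71 × 1581.1/1579 ≈ 0.7109 MHz.
On reflection it acts as a source moving toward the stationary detector: f₂ = f₁ · v/(v − u) = 0.7109 × 1579/1576.9 ≈ 0.7119 MHz.
Equivalently f₂ = f₀ · (v + u)/(v − u).

0.7119 MHz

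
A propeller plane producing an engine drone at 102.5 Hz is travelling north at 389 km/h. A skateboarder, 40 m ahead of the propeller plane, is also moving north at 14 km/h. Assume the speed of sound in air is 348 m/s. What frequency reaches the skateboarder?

147 Hz

389 km/h = 108.1 m/s; 14 km/h = 3.889 m/s.
The skateboarder is ahead, so the propeller plane is moving toward it while the skateboarder is moving away from the propeller plane.
Both move, so f' = f · (v − v_o)/(v − v_s).
f' = 102.5 × (348 − 3.889)/(348 − 108.1) = 102.5 × 344.11/239.94 ≈ 147 Hz.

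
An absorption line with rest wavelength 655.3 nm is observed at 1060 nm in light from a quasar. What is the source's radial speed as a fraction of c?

λ'/λ₀ = 1.6176 > 1 (redshift), so the source is receding.
λ'/λ₀ = √((1 + β)/(1 − β)) for a receding source ⇒ β = (r² − 1)/(r² + 1) with r = λ'/λ₀.
β = (2.6166 − 1)/(2.6166 + 1) ≈ 0.447.

0.447c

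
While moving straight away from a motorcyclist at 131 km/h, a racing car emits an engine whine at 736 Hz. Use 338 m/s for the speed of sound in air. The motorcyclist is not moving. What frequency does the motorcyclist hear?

131 km/h = 36.39 m/s.
With the source moving away from a stationary observer, f' = f · v/(v + v_s).
f' = 736 × 338/(338 + 36.39) = 736 × 338/374.4 ≈ 664 Hz.

664 Hz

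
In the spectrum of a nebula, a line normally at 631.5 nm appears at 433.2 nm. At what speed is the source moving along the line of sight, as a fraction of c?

0.360c

λ'/λ₀ = 0.6860 < 1 (blueshift), so the source is approaching.
λ'/λ₀ = √((1 − β)/(1 + β)) for an approaching source ⇒ β = (1 − r²)/(1 + r²) with r = λ'/λ₀.
β = (1 − 0.4706)/(1 + 0.4706) ≈ 0.360.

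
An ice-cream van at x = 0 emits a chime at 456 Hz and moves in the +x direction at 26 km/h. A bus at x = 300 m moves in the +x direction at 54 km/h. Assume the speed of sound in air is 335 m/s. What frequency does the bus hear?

26 km/h = 7.222 m/s; 54 km/h = 15 m/s.
The observer lies on the +x side, so the source is heading toward the observer and the observer is heading away from the source.
With source approaching and observer receding, f' = f · (v − v_o)/(v − v_s).
f' = 456 × (335 − 15)/(335 − 7.222) = 456 × 320/327.78 ≈ 445 Hz.

445 Hz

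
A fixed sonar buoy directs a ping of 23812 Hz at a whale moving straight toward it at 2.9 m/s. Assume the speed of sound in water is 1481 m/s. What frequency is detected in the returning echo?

At the whale (a moving observer), f₁ = f₀ · (v + u)/v = 23812 × 1483.9/1481 ≈ 23859 Hz.
The reflection then acts as a moving source: f₂ = f₁ · v/(v − u) ≈ 23905 Hz.

23905 Hz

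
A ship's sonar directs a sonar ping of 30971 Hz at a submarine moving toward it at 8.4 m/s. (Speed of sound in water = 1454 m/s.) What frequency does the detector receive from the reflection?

31331 Hz

At the submarine (a moving observer), f₁ = f₀ · (v + u)/v = 30971 × 1462.4/1454 ≈ 31150 Hz.
The reflection then acts as a moving source: f₂ = f₁ · v/(v − u) ≈ 31331 Hz.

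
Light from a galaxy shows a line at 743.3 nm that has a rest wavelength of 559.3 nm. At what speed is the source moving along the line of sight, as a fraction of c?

λ'/λ₀ = 1.3290 > 1 (redshift), so the source is receding.
λ'/λ₀ = √((1 + β)/(1 − β)) for a receding source ⇒ β = (r² − 1)/(r² + 1) with r = λ'/λ₀.
β = (1.7662 − 1)/(1.7662 + 1) ≈ 0.277.

0.277c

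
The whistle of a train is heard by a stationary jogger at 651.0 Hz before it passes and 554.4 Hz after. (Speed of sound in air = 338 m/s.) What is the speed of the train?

f₁/f₂ = (v + v_s)/(v − v_s), so v_s = v · (f₁ − f₂)/(f₁ + f₂).
v_s = 338 × (651.0 − 554.4)/(651.0 + 554.4) = 338 × 96.6/1205.4 ≈ 27 m/s.

27 m/s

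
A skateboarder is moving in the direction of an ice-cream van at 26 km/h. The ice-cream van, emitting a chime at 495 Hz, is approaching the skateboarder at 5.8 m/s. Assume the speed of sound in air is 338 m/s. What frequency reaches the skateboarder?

26 km/h = 7.222 m/s.
General Doppler shift: f' = f · (v + v_o)/(v − v_s).
f' = 495 × (338 + 7.222)/(338 − 5.8) = 495 × 345.22/332.2 ≈ 514 Hz.

514 Hz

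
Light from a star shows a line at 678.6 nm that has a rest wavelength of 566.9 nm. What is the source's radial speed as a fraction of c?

λ'/λ₀ = 1.1970 > 1 (redshift), so the source is receding.
λ'/λ₀ = √((1 + β)/(1 − β)) for a receding source ⇒ β = (r² − 1)/(r² + 1) with r = λ'/λ₀.
β = (1.4329 − 1)/(1.4329 + 1) ≈ 0.178.

0.178c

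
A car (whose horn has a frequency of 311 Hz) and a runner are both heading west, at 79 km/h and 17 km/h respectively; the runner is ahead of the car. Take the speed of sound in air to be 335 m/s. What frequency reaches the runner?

328 Hz

79 km/h = 21.94 m/s; 17 km/h = 4.722 m/s.
The runner is ahead, so the car is moving toward it while the runner is moving away from the car.
Both move, so f' = f · (v − v_o)/(v − v_s).
f' = 311 × (335 − 4.722)/(335 − 21.94) = 311 × 330.28/313.06 ≈ 328 Hz.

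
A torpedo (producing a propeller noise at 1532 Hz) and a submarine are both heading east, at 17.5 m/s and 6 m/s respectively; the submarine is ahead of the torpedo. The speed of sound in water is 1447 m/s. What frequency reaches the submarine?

1544 Hz

The submarine is ahead, so the torpedo is moving toward it while the submarine is moving away from the torpedo.
With source approaching and observer receding, f' = f · (v − v_o)/(v − v_s).
f' = 1532 × (1447 − 6)/(1447 − 17.5) = 1532 × 1441/1429.5 ≈ 1544 Hz.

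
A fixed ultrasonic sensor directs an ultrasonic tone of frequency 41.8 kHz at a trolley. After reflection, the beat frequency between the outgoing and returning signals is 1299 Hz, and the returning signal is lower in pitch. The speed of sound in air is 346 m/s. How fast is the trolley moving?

Double Doppler shift off a moving reflector: f₂ = f₀ · (v + u)/(v − u) (u > 0 toward emitter).
Returning signal is lower, so f₂ = f₀ − Δf = 41800 − 1299 = 40501 Hz.
Rearranging, u = v · (f₂ − f₀)/(f₂ + f₀) = 346 × -1299/82301 ≈ -5.5 m/s.
So the trolley is moving at 5.5 m/s away from the emitter.

5.5 m/s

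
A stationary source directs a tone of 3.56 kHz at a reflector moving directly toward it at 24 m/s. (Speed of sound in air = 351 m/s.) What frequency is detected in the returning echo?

At the reflector (a moving observer), f₁ = f₀ · (v + u)/v = 3.56 × 375/351 ≈ 3.80 kHz.
On reflection it acts as a source moving toward the stationary detector: f₂ = f₁ · v/(v − u) = 3.80 × 351/327 ≈ 4.08 kHz.

4.08 kHz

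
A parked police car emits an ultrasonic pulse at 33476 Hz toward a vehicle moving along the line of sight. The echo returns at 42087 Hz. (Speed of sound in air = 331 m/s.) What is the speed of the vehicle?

Double Doppler shift off a moving reflector: f₂ = f₀ · (v + u)/(v − u) (u > 0 toward emitter).
Rearranging, u = v · (f₂ − f₀)/(f₂ + f₀) = 331 × 8611/75563 ≈ 38 m/s.
So the vehicle is moving at 38 m/s toward the emitter.

38 m/s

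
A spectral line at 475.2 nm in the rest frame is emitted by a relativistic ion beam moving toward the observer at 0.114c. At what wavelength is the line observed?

Relativistic Doppler for wavelength: λ' = λ₀ · √((1 − β)/(1 + β)).
λ' = 475.2 × √(0.8860/1.1140) = 475.2 × 0.89181 ≈ 423.8 nm.

423.8 nm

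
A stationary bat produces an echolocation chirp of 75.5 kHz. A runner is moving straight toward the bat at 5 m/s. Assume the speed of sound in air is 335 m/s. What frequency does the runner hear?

76.6 kHz

Only the observer moves, toward the source, so f' = f · (v + v_o)/v.
f' = 75.5 × (335 + 5)/335 = 75.5 × 340/335 ≈ 76.6 kHz.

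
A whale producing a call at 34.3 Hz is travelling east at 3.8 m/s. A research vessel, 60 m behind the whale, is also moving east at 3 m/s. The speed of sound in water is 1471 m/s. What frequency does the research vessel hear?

The research vessel is behind, so the whale is moving away from it while the research vessel is moving toward the whale.
Both move, so f' = f · (v + v_o)/(v + v_s).
f' = 34.3 × (1471 + 3)/(1471 + 3.8) = 34.3 × 1474/1474.8 ≈ 34.3 Hz.

34.3 Hz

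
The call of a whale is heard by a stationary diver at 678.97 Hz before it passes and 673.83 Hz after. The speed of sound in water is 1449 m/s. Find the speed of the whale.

5.5 m/s

f₁/f₂ = (v + v_s)/(v − v_s), so v_s = v · (f₁ − f₂)/(f₁ + f₂).
v_s = 1449 × (678.97 − 673.83)/(678.97 + 673.83) = 1449 × 5.14/1352.80 ≈ 5.5 m/s.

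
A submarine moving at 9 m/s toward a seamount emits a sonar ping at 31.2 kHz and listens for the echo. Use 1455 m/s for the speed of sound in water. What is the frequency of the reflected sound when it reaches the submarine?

The seamount receives the sound from a moving source: f₁ = f₀ · v/(v − v_e) = 31.2 × 1455/1446 ≈ 31.4 kHz.
On the return leg the submarine is a moving observer: f₂ = f₁ · (v + v_e)/v = 31.4 × 1464/1455 ≈ 31.6 kHz.

31.6 kHz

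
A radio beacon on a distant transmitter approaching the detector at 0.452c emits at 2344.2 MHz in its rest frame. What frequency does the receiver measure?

3815.8 MHz

Relativistic Doppler for frequency: f' = f₀ · √((1 + β)/(1 − β)).
f' = 2344.2 × √(1.4520/0.5480) = 2344.2 × 1.62777 ≈ 3815.8 MHz.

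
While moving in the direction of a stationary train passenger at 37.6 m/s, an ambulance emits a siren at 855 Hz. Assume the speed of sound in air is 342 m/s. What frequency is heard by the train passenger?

With the source moving toward a stationary observer, f' = f · v/(v − v_s).
f' = 855 × 342/(342 − 37.6) = 855 × 342/304.4 ≈ 961 Hz.

961 Hz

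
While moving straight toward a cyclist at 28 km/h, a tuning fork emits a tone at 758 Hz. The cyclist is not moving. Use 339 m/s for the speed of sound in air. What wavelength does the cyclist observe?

28 km/h = 7.778 m/s.
Moving source, stationary observer: f' = f · v/(v − v_s) since the source is approaching.
f' = 758 × 339/(339 − 7.778) ≈ 776 Hz.
λ' = v/f' = 339/775.799 ≈ 43.7 cm.

43.7 cm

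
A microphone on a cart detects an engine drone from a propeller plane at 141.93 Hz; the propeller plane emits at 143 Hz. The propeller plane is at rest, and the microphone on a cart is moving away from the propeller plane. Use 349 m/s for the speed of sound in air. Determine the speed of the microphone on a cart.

2.61 m/s

f' = f · (v − v_o)/v ⇒ v_o = v · |f'/f − 1|.
v_o = 349 × |141.93/143 − 1| = 349 × 0.007483 ≈ 2.61 m/s.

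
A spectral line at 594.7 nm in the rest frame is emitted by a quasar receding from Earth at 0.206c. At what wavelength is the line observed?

Relativistic Doppler for wavelength: λ' = λ₀ · √((1 + β)/(1 − β)).
λ' = 594.7 × √(1.2060/0.7940) = 594.7 × 1.23243 ≈ 732.9 nm.

732.9 nm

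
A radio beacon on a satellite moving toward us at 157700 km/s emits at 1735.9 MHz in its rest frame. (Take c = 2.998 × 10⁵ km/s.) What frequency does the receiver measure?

β = v/c = 157700/299800 = 0.5260.
Relativistic Doppler for frequency: f' = f₀ · √((1 + β)/(1 − β)).
f' = 1735.9 × √(1.5260/0.4740) = 1735.9 × 1.79431 ≈ 3114.8 MHz.

3114.8 MHz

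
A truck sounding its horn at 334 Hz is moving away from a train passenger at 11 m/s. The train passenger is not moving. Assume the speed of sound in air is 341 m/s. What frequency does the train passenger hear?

Only the source moves, away from the listener, so f' = f · v/(v + v_s).
f' = 334 × 341/(341 + 11) = 334 × 341/352 ≈ 324 Hz.

324 Hz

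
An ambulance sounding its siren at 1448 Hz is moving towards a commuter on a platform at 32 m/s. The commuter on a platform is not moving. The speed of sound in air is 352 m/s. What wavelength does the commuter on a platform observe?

22.1 cm

Only the source moves, toward the listener, so f' = f · v/(v − v_s).
f' = 1448 × 352/(352 − 32) ≈ 1593 Hz.
λ' = v/f' = 352/1592.8 ≈ 22.1 cm.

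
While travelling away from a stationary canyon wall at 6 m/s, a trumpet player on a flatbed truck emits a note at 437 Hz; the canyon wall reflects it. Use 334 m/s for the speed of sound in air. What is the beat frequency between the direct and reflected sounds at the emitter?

15.4 Hz

The canyon wall receives the sound from a moving source: f₁ = f₀ · v/(v + v_e) = 437 × 334/340 ≈ 429.29 Hz.
On the return leg the trumpet player on a flatbed truck is a moving observer: f₂ = f₁ · (v − v_e)/v = 429.29 × 328/334 ≈ 421.58 Hz.
Equivalently f₂ = f₀ · (v − v_e)/(v + v_e).
Beat against the emitted tone: |f₂ − f₀| = 2v_e·f₀/(v + v_e) = 2 × 6 × 437/340 ≈ 15.4 Hz.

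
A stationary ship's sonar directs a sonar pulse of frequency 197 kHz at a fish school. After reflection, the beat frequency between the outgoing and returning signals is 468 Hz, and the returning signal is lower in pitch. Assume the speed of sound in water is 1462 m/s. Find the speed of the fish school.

Double Doppler shift off a moving reflector: f₂ = f₀ · (v + u)/(v − u) (u > 0 toward emitter).
Returning signal is lower, so f₂ = f₀ − Δf = 197000 − 468 = 196532 Hz.
Rearranging, u = v · (f₂ − f₀)/(f₂ + f₀) = 1462 × -468/393532 ≈ -1.74 m/s.
So the fish school is moving at 1.74 m/s away from the emitter.

1.74 m/s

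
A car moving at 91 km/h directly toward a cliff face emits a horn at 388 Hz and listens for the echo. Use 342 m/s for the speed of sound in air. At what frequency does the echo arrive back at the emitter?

450 Hz

91 km/h = 25.28 m/s.
The cliff face receives the sound from a moving source: f₁ = f₀ · v/(v − v_e) = 388 × 342/316.72 ≈ 419 Hz.
On the return leg the car is a moving observer: f₂ = f₁ · (v + v_e)/v = 419 × 367.28/342 ≈ 450 Hz.
Equivalently f₂ = f₀ · (v + v_e)/(v − v_e).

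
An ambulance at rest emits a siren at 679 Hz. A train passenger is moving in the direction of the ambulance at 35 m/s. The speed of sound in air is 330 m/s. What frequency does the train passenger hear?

Only the observer moves, toward the source, so f' = f · (v + v_o)/v.
f' = 679 × (330 + 35)/330 = 679 × 365/330 ≈ 751 Hz.

751 Hz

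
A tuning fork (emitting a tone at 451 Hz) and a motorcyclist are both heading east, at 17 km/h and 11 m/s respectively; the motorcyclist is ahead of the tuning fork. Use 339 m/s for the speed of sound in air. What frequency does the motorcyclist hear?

17 km/h = 4.722 m/s.
The motorcyclist is ahead, so the tuning fork is moving toward it while the motorcyclist is moving away from the tuning fork.
Both move, so f' = f · (v − v_o)/(v − v_s).
f' = 451 × (339 − 11)/(339 − 4.722) = 451 × 328/334.28 ≈ 443 Hz.

443 Hz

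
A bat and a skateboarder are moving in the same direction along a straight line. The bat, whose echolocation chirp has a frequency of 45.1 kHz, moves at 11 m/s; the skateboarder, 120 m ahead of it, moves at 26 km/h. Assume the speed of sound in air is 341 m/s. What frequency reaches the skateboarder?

26 km/h = 7.222 m/s.
The skateboarder is ahead, so the bat is moving toward it while the skateboarder is moving away from the bat.
Both move, so f' = f · (v − v_o)/(v − v_s).
f' = 45.1 × (341 − 7.222)/(341 − 11) = 45.1 × 333.78/330 ≈ 45.6 kHz.

45.6 kHz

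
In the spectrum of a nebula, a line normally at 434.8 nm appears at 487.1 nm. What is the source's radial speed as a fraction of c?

0.113c

λ'/λ₀ = 1.1203 > 1 (redshift), so the source is receding.
λ'/λ₀ = √((1 + β)/(1 − β)) for a receding source ⇒ β = (r² − 1)/(r² + 1) with r = λ'/λ₀.
β = (1.2550 − 1)/(1.2550 + 1) ≈ 0.113.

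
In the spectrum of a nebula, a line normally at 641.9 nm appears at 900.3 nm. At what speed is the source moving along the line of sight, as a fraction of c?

0.326c

λ'/λ₀ = 1.4026 > 1 (redshift), so the source is receding.
λ'/λ₀ = √((1 + β)/(1 − β)) for a receding source ⇒ β = (r² − 1)/(r² + 1) with r = λ'/λ₀.
β = (1.9672 − 1)/(1.9672 + 1) ≈ 0.326.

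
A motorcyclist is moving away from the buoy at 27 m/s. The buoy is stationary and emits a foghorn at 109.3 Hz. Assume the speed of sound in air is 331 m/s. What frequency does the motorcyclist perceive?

100 Hz

Moving observer, stationary source: f' = f · (v − v_o)/v.
f' = 109.3 × (331 − 27)/331 = 109.3 × 304/331 ≈ 100 Hz.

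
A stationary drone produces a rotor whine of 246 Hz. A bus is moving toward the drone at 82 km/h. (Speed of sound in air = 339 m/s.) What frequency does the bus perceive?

82 km/h = 22.78 m/s.
Moving observer, stationary source: f' = f · (v + v_o)/v.
f' = 246 × (339 + 22.78)/339 = 246 × 361.78/339 ≈ 263 Hz.

263 Hz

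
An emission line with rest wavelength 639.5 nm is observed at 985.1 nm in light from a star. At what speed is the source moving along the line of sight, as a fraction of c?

0.407

λ'/λ₀ = 1.5404 > 1 (redshift), so the source is receding.
λ'/λ₀ = √((1 + β)/(1 − β)) for a receding source ⇒ β = (r² − 1)/(r² + 1) with r = λ'/λ₀.
β = (2.3729 − 1)/(2.3729 + 1) ≈ 0.407.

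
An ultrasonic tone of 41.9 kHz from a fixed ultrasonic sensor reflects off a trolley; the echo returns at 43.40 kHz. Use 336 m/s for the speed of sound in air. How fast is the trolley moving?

Double Doppler shift off a moving reflector: f₂ = f₀ · (v + u)/(v − u) (u > 0 toward emitter).
Rearranging, u = v · (f₂ − f₀)/(f₂ + f₀) = 336 × 1.50/85.30 ≈ 5.9 m/s.
So the trolley is moving at 5.9 m/s toward the emitter.

5.9 m/s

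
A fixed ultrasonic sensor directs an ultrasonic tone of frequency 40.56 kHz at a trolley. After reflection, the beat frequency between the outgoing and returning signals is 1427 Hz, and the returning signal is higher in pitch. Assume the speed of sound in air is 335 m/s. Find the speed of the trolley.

5.8 m/s

Double Doppler shift off a moving reflector: f₂ = f₀ · (v + u)/(v − u) (u > 0 toward emitter).
Returning signal is higher, so f₂ = f₀ + Δf = 40560 + 1427 = 41987 Hz.
Rearranging, u = v · (f₂ − f₀)/(f₂ + f₀) = 335 × 1427/82547 ≈ 5.8 m/s.
So the trolley is moving at 5.8 m/s toward the emitter.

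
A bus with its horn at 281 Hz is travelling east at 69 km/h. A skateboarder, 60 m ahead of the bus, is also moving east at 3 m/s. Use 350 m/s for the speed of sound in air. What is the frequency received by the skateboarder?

69 km/h = 19.17 m/s.
The skateboarder is ahead, so the bus is moving toward it while the skateboarder is moving away from the bus.
Both move, so f' = f · (v − v_o)/(v − v_s).
f' = 281 × (350 − 3)/(350 − 19.17) = 281 × 347/330.83 ≈ 295 Hz.

295 Hz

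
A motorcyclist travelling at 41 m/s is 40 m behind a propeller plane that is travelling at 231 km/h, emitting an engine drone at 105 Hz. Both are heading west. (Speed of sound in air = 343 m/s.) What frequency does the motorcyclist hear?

231 km/h = 64.17 m/s.
The motorcyclist is behind, so the propeller plane is moving away from it while the motorcyclist is moving toward the propeller plane.
With source receding and observer approaching, f' = f · (v + v_o)/(v + v_s).
f' = 105 × (343 + 41)/(343 + 64.17) = 105 × 384/407.17 ≈ 99 Hz.

99 Hz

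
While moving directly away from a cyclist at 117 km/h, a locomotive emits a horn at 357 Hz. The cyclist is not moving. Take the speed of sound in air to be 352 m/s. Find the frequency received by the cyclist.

327 Hz

117 km/h = 32.5 m/s.
Only the source moves, away from the listener, so f' = f · v/(v + v_s).
f' = 357 × 352/(352 + 32.5) = 357 × 352/384.5 ≈ 327 Hz.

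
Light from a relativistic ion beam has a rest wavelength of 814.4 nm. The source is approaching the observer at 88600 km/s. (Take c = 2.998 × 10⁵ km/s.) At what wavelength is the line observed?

β = v/c = 88600/299800 = 0.2955.
Relativistic Doppler for wavelength: λ' = λ₀ · √((1 − β)/(1 + β)).
λ' = 814.4 × √(0.7045/1.2955) = 814.4 × 0.73741 ≈ 600.5 nm.

600.5 nm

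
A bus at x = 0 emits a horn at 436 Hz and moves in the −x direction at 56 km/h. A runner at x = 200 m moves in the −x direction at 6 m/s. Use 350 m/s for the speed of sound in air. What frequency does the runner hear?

425 Hz

56 km/h = 15.56 m/s.
The observer lies on the +x side, so the source is heading away from the observer and the observer is heading toward the source.
General Doppler shift: f' = f · (v + v_o)/(v + v_s).
f' = 436 × (350 + 6)/(350 + 15.56) = 436 × 356/365.56 ≈ 425 Hz.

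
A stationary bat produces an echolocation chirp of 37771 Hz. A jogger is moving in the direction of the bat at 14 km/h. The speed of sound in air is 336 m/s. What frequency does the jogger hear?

14 km/h = 3.889 m/s.
Moving observer, stationary source: f' = f · (v + v_o)/v.
f' = 37771 × (336 + 3.889)/336 = 37771 × 339.89/336 ≈ 38208 Hz.

38208 Hz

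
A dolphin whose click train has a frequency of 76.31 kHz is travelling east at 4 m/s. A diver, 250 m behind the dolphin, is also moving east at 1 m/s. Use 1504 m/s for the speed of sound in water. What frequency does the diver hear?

76.2 kHz

The diver is behind, so the dolphin is moving away from it while the diver is moving toward the dolphin.
Both move, so f' = f · (v + v_o)/(v + v_s).
f' = 76.31 × (1504 + 1)/(1504 + 4) = 76.31 × 1505/1508 ≈ 76.2 kHz.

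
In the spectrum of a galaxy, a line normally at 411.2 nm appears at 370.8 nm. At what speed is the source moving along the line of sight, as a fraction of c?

λ'/λ₀ = 0.9018 < 1 (blueshift), so the source is approaching.
λ'/λ₀ = √((1 − β)/(1 + β)) for an approaching source ⇒ β = (1 − r²)/(1 + r²) with r = λ'/λ₀.
β = (1 − 0.8132)/(1 + 0.8132) ≈ 0.103.

0.103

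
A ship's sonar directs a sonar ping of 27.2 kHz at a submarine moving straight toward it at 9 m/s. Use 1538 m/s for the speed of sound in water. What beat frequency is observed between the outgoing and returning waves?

At the submarine (a moving observer), f₁ = f₀ · (v + u)/v = 27.2 × 1547/1538 ≈ 27.359 kHz.
On reflection it acts as a source moving toward the stationary detector: f₂ = f₁ · v/(v − u) = 27.359 × 1538/1529 ≈ 27.520 kHz.
Equivalently f₂ = f₀ · (v + u)/(v − u).
Beat frequency (with f₀ = 27200 Hz): |f₂ − f₀| = 2u·f₀/(v − u) = 2 × 9 × 27200/1529 ≈ 320 Hz.

320 Hz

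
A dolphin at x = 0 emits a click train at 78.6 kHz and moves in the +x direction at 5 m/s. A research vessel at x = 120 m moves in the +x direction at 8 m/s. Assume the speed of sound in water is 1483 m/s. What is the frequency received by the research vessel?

The observer lies on the +x side, so the source is heading toward the observer and the observer is heading away from the source.
General Doppler shift: f' = f · (v − v_o)/(v − v_s).
f' = 78.6 × (1483 − 8)/(1483 − 5) = 78.6 × 1475/1478 ≈ 78.4 kHz.

78.4 kHz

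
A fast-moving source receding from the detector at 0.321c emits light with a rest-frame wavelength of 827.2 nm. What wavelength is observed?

Relativistic Doppler for wavelength: λ' = λ₀ · √((1 + β)/(1 − β)).
λ' = 827.2 × √(1.3210/0.6790) = 827.2 × 1.39481 ≈ 1153.8 nm.

1153.8 nm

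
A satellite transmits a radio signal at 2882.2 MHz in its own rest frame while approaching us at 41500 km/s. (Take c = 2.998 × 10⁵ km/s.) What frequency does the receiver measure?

β = v/c = 41500/299800 = 0.1384.
Relativistic Doppler for frequency: f' = f₀ · √((1 + β)/(1 − β)).
f' = 2882.2 × √(1.1384/0.8616) = 2882.2 × 1.14949 ≈ 3313.1 MHz.

3313.1 MHz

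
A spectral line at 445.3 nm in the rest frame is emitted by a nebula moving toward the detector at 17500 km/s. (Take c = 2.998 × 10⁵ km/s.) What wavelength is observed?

420.0 nm

β = v/c = 17500/299800 = 0.0584.
Relativistic Doppler for wavelength: λ' = λ₀ · √((1 − β)/(1 + β)).
λ' = 445.3 × √(0.9416/1.0584) = 445.3 × 0.94324 ≈ 420.0 nm.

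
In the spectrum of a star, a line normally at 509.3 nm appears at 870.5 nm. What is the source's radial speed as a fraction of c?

0.490c

λ'/λ₀ = 1.7092 > 1 (redshift), so the source is receding.
λ'/λ₀ = √((1 + β)/(1 − β)) for a receding source ⇒ β = (r² − 1)/(r² + 1) with r = λ'/λ₀.
β = (2.9214 − 1)/(2.9214 + 1) ≈ 0.490.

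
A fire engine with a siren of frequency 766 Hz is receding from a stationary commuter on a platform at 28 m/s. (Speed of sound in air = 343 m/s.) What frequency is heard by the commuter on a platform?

708 Hz

Only the source moves, away from the listener, so f' = f · v/(v + v_s).
f' = 766 × 343/(343 + 28) = 766 × 343/371 ≈ 708 Hz.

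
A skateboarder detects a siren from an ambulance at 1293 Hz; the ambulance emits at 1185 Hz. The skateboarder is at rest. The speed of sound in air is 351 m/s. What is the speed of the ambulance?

f' > f, so the ambulance is approaching.
f' = f · v/(v − v_s) ⇒ v_s = v · |1 − f/f'|.
v_s = 351 × |1 − 1185/1293| = 351 × 0.08353 ≈ 29 m/s.

29 m/s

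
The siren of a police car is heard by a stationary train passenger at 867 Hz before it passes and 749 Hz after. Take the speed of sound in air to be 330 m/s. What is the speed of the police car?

24.1 m/s

f₁/f₂ = (v + v_s)/(v − v_s), so v_s = v · (f₁ − f₂)/(f₁ + f₂).
v_s = 330 × (867 − 749)/(867 + 749) = 330 × 118/1616 ≈ 24.1 m/s.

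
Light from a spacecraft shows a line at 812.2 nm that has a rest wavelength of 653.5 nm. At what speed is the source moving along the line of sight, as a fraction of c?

λ'/λ₀ = 1.2428 > 1 (redshift), so the source is receding.
λ'/λ₀ = √((1 + β)/(1 − β)) for a receding source ⇒ β = (r² − 1)/(r² + 1) with r = λ'/λ₀.
β = (1.5447 − 1)/(1.5447 + 1) ≈ 0.214.

0.214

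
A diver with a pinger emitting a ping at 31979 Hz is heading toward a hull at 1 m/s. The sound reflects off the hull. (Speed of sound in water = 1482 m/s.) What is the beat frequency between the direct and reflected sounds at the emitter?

The hull receives the sound from a moving source: f₁ = f₀ · v/(v − v_e) = 31979 × 1482/1481 ≈ 32000.6 Hz.
On the return leg the diver with a pinger is a moving observer: f₂ = f₁ · (v + v_e)/v = 32000.6 × 1483/1482 ≈ 32022.2 Hz.
Equivalently f₂ = f₀ · (v + v_e)/(v − v_e).
Beat against the emitted tone: |f₂ − f₀| = 2v_e·f₀/(v − v_e) = 2 × 1 × 31979/1481 ≈ 43.2 Hz.

43.2 Hz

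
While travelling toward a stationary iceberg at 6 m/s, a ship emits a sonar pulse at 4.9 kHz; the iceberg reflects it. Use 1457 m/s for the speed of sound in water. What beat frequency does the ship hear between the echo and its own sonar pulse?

The iceberg receives the sound from a moving source: f₁ = f₀ · v/(v − v_e) = 4.9 × 1457/1451 ≈ 4.9203 kHz.
On the return leg the ship is a moving observer: f₂ = f₁ · (v + v_e)/v = 4.9203 × 1463/1457 ≈ 4.9405 kHz.
Beat against the emitted tone (with f₀ = 4900 Hz): |f₂ − f₀| = 2v_e·f₀/(v − v_e) = 2 × 6 × 4900/1451 ≈ 40.5 Hz.

40.5 Hz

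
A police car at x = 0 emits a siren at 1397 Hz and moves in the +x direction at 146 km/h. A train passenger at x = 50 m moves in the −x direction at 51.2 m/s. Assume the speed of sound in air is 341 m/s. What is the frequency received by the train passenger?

1824 Hz

146 km/h = 40.56 m/s.
The observer lies on the +x side, so the source is heading toward the observer and the observer is heading toward the source.
Both move, so f' = f · (v + v_o)/(v − v_s).
f' = 1397 × (341 + 51.2)/(341 − 40.56) = 1397 × 392.2/300.44 ≈ 1824 Hz.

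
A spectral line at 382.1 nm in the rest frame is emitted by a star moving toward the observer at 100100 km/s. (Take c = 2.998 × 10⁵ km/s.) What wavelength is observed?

270.0 nm

β = v/c = 100100/299800 = 0.3339.
Relativistic Doppler for wavelength: λ' = λ₀ · √((1 − β)/(1 + β)).
λ' = 382.1 × √(0.6661/1.3339) = 382.1 × 0.70666 ≈ 270.0 nm.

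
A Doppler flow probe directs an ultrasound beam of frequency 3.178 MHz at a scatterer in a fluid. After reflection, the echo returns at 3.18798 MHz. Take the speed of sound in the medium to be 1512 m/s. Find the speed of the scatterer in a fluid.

2.37 m/s

Double Doppler shift off a moving reflector: f₂ = f₀ · (v + u)/(v − u) (u > 0 toward emitter).
Rearranging, u = v · (f₂ − f₀)/(f₂ + f₀) = 1512 × 0.00998/6.36598 ≈ 2.37 m/s.
So the scatterer in a fluid is moving at 2.37 m/s toward the emitter.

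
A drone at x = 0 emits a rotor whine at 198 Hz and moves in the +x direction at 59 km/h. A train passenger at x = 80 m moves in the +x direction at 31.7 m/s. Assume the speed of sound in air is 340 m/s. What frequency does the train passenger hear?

189 Hz

59 km/h = 16.39 m/s.
The observer lies on the +x side, so the source is heading toward the observer and the observer is heading away from the source.
Both move, so f' = f · (v − v_o)/(v − v_s).
f' = 198 × (340 − 31.7)/(340 − 16.39) = 198 × 308.3/323.61 ≈ 189 Hz.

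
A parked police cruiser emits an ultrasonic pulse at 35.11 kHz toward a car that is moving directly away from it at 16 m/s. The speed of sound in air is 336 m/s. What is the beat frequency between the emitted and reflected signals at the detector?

At the car (a moving observer), f₁ = f₀ · (v − u)/v = 35.11 × 320/336 ≈ 33.44 kHz.
On reflection it acts as a source moving away from the stationary detector: f₂ = f₁ · v/(v + u) = 33.44 × 336/352 ≈ 31.92 kHz.
Beat frequency (with f₀ = 35110 Hz): |f₂ − f₀| = 2u·f₀/(v + u) = 2 × 16 × 35110/352 ≈ 3192 Hz.

3192 Hz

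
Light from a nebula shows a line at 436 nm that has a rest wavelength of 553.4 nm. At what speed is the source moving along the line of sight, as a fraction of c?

λ'/λ₀ = 0.7879 < 1 (blueshift), so the source is approaching.
λ'/λ₀ = √((1 − β)/(1 + β)) for an approaching source ⇒ β = (1 − r²)/(1 + r²) with r = λ'/λ₀.
β = (1 − 0.6207)/(1 + 0.6207) ≈ 0.234.

0.234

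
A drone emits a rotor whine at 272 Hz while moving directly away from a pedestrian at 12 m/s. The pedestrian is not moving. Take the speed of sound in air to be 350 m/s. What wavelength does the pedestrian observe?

1.33 m

With the source moving away from a stationary observer, f' = f · v/(v + v_s).
f' = 272 × 350/(350 + 12) ≈ 263 Hz.
λ' = v/f' = 350/262.983 ≈ 1.33 m.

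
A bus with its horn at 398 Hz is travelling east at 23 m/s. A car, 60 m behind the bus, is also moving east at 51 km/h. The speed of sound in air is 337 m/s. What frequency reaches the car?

388 Hz

51 km/h = 14.17 m/s.
The car is behind, so the bus is moving away from it while the car is moving toward the bus.
General Doppler shift: f' = f · (v + v_o)/(v + v_s).
f' = 398 × (337 + 14.17)/(337 + 23) = 398 × 351.17/360 ≈ 388 Hz.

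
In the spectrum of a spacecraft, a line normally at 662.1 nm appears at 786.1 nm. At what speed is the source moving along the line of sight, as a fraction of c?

0.170c

λ'/λ₀ = 1.1873 > 1 (redshift), so the source is receding.
λ'/λ₀ = √((1 + β)/(1 − β)) for a receding source ⇒ β = (r² − 1)/(r² + 1) with r = λ'/λ₀.
β = (1.4096 − 1)/(1.4096 + 1) ≈ 0.170.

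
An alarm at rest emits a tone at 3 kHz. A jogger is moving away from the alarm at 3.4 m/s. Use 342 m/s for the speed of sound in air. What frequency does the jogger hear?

2.97 kHz

Only the observer moves, away from the source, so f' = f · (v − v_o)/v.
f' = 3 × (342 − 3.4)/342 = 3 × 338.6/342 ≈ 2.97 kHz.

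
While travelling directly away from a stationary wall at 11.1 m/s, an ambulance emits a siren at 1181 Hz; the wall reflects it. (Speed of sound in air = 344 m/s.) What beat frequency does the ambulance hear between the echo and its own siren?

The wall receives the sound from a moving source: f₁ = f₀ · v/(v + v_e) = 1181 × 344/355.1 ≈ 1144.1 Hz.
On the return leg the ambulance is a moving observer: f₂ = f₁ · (v − v_e)/v = 1144.1 × 332.9/344 ≈ 1107.2 Hz.
Equivalently f₂ = f₀ · (v − v_e)/(v + v_e).
Beat against the emitted tone: |f₂ − f₀| = 2v_e·f₀/(v + v_e) = 2 × 11.1 × 1181/355.1 ≈ 74 Hz.

74 Hz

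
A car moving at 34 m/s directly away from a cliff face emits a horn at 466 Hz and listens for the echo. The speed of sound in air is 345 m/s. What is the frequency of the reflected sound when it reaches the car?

382 Hz

The cliff face receives the sound from a moving source: f₁ = f₀ · v/(v + v_e) = 466 × 345/379 ≈ 424 Hz.
On the return leg the car is a moving observer: f₂ = f₁ · (v − v_e)/v = 424 × 311/345 ≈ 382 Hz.
Equivalently f₂ = f₀ · (v − v_e)/(v + v_e).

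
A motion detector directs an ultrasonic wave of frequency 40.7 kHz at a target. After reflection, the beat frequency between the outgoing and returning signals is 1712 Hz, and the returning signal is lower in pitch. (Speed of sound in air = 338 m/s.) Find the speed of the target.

Double Doppler shift off a moving reflector: f₂ = f₀ · (v + u)/(v − u) (u > 0 toward emitter).
Returning signal is lower, so f₂ = f₀ − Δf = 40700 − 1712 = 38988 Hz.
Rearranging, u = v · (f₂ − f₀)/(f₂ + f₀) = 338 × -1712/79688 ≈ -7.3 m/s.
So the target is moving at 7.3 m/s away from the emitter.

7.3 m/s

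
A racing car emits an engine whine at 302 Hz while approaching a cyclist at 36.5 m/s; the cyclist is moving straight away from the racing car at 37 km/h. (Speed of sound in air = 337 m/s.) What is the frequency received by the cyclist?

328 Hz

37 km/h = 10.28 m/s.
With source approaching and observer receding, f' = f · (v − v_o)/(v − v_s).
f' = 302 × (337 − 10.28)/(337 − 36.5) = 302 × 326.72/300.5 ≈ 328 Hz.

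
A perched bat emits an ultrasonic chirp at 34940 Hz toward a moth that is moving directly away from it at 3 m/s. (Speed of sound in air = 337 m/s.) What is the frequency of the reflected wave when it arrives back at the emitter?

34323 Hz

At the moth (a moving observer), f₁ = f₀ · (v − u)/v = 34940 × 334/337 ≈ 34629 Hz.
The reflection then acts as a moving source: f₂ = f₁ · v/(v + u) ≈ 34323 Hz.
Equivalently f₂ = f₀ · (v − u)/(v + u).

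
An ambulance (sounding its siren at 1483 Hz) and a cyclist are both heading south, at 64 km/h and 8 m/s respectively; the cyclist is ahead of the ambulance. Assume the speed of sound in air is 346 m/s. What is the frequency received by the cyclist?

1527 Hz

64 km/h = 17.78 m/s.
The cyclist is ahead, so the ambulance is moving toward it while the cyclist is moving away from the ambulance.
General Doppler shift: f' = f · (v − v_o)/(v − v_s).
f' = 1483 × (346 − 8)/(346 − 17.78) = 1483 × 338/328.22 ≈ 1527 Hz.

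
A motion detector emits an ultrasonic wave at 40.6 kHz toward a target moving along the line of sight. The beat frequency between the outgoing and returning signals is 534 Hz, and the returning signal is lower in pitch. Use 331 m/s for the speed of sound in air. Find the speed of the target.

2.19 m/s

Double Doppler shift off a moving reflector: f₂ = f₀ · (v + u)/(v − u) (u > 0 toward emitter).
Returning signal is lower, so f₂ = f₀ − Δf = 40600 − 534 = 40066 Hz.
Rearranging, u = v · (f₂ − f₀)/(f₂ + f₀) = 331 × -534/80666 ≈ -2.19 m/s.
So the target is moving at 2.19 m/s away from the emitter.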